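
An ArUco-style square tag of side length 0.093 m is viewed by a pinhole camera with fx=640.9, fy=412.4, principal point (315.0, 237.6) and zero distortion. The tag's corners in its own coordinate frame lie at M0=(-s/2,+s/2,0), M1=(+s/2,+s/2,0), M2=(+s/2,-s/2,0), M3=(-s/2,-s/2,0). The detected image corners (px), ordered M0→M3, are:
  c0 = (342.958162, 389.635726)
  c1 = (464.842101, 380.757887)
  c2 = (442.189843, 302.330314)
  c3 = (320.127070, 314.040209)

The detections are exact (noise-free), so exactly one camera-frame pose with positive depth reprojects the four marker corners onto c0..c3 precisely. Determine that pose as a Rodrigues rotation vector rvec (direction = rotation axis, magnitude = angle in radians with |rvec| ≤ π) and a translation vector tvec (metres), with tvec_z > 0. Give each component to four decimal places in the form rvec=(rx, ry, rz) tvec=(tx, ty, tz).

rvec=(0.0597, 0.1820, -0.1863) tvec=(0.0577, 0.1281, 0.4831)

Intrinsics K: fx=640.9, fy=412.4, cx=315.0, cy=237.6
Marker side s = 0.093 m; corners in marker frame (Z=0):
  M0 = (-0.0465, +0.0465, 0)
  M1 = (+0.0465, +0.0465, 0)
  M2 = (+0.0465, -0.0465, 0)
  M3 = (-0.0465, -0.0465, 0)
Detected image corners:
  c0 = (342.958162, 389.635726) px
  c1 = (464.842101, 380.757887) px
  c2 = (442.189843, 302.330314) px
  c3 = (320.127070, 314.040209) px
Planar DLT: solve 8×8 A·h = b for H (H[2,2]=1):
  H  [+1160.90330 +278.82508 +391.48718]
  H  [-243.66861 +858.08083 +346.93922]
  H  [-0.38375 +0.08732 +1.00000]
B = K⁻¹H; ‖b₁‖=2.069758, ‖b₂‖=2.069758; λ = 2/(‖b₁‖+‖b₂‖) = 0.483148, sign → tz>0 ⇒ λ=+0.483148
r₁ = λ·B[:,0] = (+0.96629,-0.17865,-0.18541); r₂ = λ·B[:,1] = (+0.18946,+0.98098,+0.04219)
r₃ = r₁×r₂ = (+0.17435,-0.07589,+0.98176); SVD([r₁ r₂ r₃]) → R = UVᵀ:
  R  [+0.96629 +0.18946 +0.17435]
  R  [-0.17865 +0.98098 -0.07589]
  R  [-0.18541 +0.04219 +0.98176]
t = (+0.05766, +0.12810, +0.48315) m
tr R = 2.929023; θ = arccos((tr R − 1)/2) = 0.267210 rad = 15.310°
axis k = ((R−Rᵀ)₃₂, (R−Rᵀ)₁₃, (R−Rᵀ)₂₁) / (2 sinθ) = (+0.223597, +0.681250, -0.697067)
rvec = θ·k = (+0.059747, +0.182037, -0.186263)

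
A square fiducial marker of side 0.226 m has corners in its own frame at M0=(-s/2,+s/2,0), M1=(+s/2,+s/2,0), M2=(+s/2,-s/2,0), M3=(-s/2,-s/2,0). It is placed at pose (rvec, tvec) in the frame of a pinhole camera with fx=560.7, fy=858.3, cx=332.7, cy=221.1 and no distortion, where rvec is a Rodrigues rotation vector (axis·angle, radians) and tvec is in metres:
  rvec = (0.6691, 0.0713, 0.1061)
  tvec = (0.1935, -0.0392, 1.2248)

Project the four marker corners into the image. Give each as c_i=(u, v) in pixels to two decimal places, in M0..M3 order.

c0=(364.17, 244.35) c1=(461.69, 262.66) c2=(485.73, 136.40) c3=(376.22, 116.65)

Intrinsics K: fx=560.7, fy=858.3, cx=332.7, cy=221.1
Marker side s = 0.226 m; corners in marker frame (Z=0):
  M0 = (-0.1130, +0.1130, 0)
  M1 = (+0.1130, +0.1130, 0)
  M2 = (+0.1130, -0.1130, 0)
  M3 = (-0.1130, -0.1130, 0)
rvec = (0.6691, 0.0713, 0.1061), |rvec| = θ = 0.68120 rad = 39.030°
Rodrigues: sinθ=0.62973, 1−cosθ=0.22318; R = I + sinθ·[k]× + (1−cosθ)·[k]×²:
    [+0.99214 -0.07514 +0.10006]
    [+0.12103 +0.77926 -0.61490]
    [-0.03177 +0.62218 +0.78223]
t = (0.1935, -0.0392, 1.2248) m
M0: Pc = R·M0+t = (+0.07290, +0.03518, +1.29870); u = 560.7·(+0.07290)/1.29870 + 332.7 = 364.1729, v = 858.3·(+0.03518)/1.29870 + 221.1 = 244.3505
M1: Pc = R·M1+t = (+0.29712, +0.06253, +1.29152); u = 560.7·(+0.29712)/1.29152 + 332.7 = 461.6925, v = 858.3·(+0.06253)/1.29152 + 221.1 = 262.6572
M2: Pc = R·M2+t = (+0.31410, -0.11358, +1.15090); u = 560.7·(+0.31410)/1.15090 + 332.7 = 485.7251, v = 858.3·(-0.11358)/1.15090 + 221.1 = 136.3961
M3: Pc = R·M3+t = (+0.08988, -0.14093, +1.15808); u = 560.7·(+0.08988)/1.15808 + 332.7 = 376.2158, v = 858.3·(-0.14093)/1.15808 + 221.1 = 116.6494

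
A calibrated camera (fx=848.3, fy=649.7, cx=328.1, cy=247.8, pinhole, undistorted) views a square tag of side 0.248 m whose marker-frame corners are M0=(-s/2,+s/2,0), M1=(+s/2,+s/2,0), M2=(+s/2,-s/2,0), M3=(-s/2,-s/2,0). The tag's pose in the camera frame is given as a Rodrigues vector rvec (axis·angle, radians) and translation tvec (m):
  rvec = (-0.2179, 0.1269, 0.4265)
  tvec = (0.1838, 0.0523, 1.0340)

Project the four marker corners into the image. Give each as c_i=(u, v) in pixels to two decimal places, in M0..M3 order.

c0=(344.04, 319.12) c1=(536.48, 386.47) c2=(613.24, 242.34) c3=(425.93, 183.37)

Intrinsics K: fx=848.3, fy=649.7, cx=328.1, cy=247.8
Marker side s = 0.248 m; corners in marker frame (Z=0):
  M0 = (-0.1240, +0.1240, 0)
  M1 = (+0.1240, +0.1240, 0)
  M2 = (+0.1240, -0.1240, 0)
  M3 = (-0.1240, -0.1240, 0)
rvec = (-0.2179, 0.1269, 0.4265), |rvec| = θ = 0.49547 rad = 28.388°
Rodrigues: sinθ=0.47544, 1−cosθ=0.12025; R = I + sinθ·[k]× + (1−cosθ)·[k]×²:
    [+0.90301 -0.42281 +0.07625]
    [+0.39572 +0.88764 +0.23561]
    [-0.16730 -0.18258 +0.96885]
t = (0.1838, 0.0523, 1.0340) m
M0: Pc = R·M0+t = (+0.01940, +0.11330, +1.03210); u = 848.3·(+0.01940)/1.03210 + 328.1 = 344.0443, v = 649.7·(+0.11330)/1.03210 + 247.8 = 319.1199
M1: Pc = R·M1+t = (+0.24334, +0.21144, +0.99062); u = 848.3·(+0.24334)/0.99062 + 328.1 = 536.4848, v = 649.7·(+0.21144)/0.99062 + 247.8 = 386.4713
M2: Pc = R·M2+t = (+0.34820, -0.00870, +1.03590); u = 848.3·(+0.34820)/1.03590 + 328.1 = 613.2435, v = 649.7·(-0.00870)/1.03590 + 247.8 = 242.3448
M3: Pc = R·M3+t = (+0.12426, -0.10684, +1.07738); u = 848.3·(+0.12426)/1.07738 + 328.1 = 425.9350, v = 649.7·(-0.10684)/1.07738 + 247.8 = 183.3743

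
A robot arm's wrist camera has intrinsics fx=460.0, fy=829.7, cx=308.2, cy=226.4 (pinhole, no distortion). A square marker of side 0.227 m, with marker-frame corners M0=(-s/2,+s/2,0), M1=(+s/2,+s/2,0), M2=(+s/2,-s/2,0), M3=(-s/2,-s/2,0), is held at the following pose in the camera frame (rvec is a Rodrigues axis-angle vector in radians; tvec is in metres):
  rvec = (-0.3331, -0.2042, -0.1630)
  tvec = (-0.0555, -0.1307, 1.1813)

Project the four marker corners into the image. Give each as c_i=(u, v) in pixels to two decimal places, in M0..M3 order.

Intrinsics K: fx=460.0, fy=829.7, cx=308.2, cy=226.4
Marker side s = 0.227 m; corners in marker frame (Z=0):
  M0 = (-0.1135, +0.1135, 0)
  M1 = (+0.1135, +0.1135, 0)
  M2 = (+0.1135, -0.1135, 0)
  M3 = (-0.1135, -0.1135, 0)
rvec = (-0.3331, -0.2042, -0.1630), |rvec| = θ = 0.42335 rad = 24.256°
Rodrigues: sinθ=0.41081, 1−cosθ=0.08828; R = I + sinθ·[k]× + (1−cosθ)·[k]×²:
    [+0.96637 +0.19168 -0.17141]
    [-0.12467 +0.93226 +0.33963]
    [+0.22490 -0.30684 +0.92481]
t = (-0.0555, -0.1307, 1.1813) m
M0: Pc = R·M0+t = (-0.14343, -0.01074, +1.12095); u = 460.0·(-0.14343)/1.12095 + 308.2 = 249.3419, v = 829.7·(-0.01074)/1.12095 + 226.4 = 218.4515
M1: Pc = R·M1+t = (+0.07594, -0.03904, +1.17200); u = 460.0·(+0.07594)/1.17200 + 308.2 = 338.0054, v = 829.7·(-0.03904)/1.17200 + 226.4 = 198.7631
M2: Pc = R·M2+t = (+0.03243, -0.25066, +1.24165); u = 460.0·(+0.03243)/1.24165 + 308.2 = 320.2137, v = 829.7·(-0.25066)/1.24165 + 226.4 = 58.9025
M3: Pc = R·M3+t = (-0.18694, -0.22236, +1.19060); u = 460.0·(-0.18694)/1.19060 + 308.2 = 235.9743, v = 829.7·(-0.22236)/1.19060 + 226.4 = 71.4419

c0=(249.34, 218.45) c1=(338.01, 198.76) c2=(320.21, 58.90) c3=(235.97, 71.44)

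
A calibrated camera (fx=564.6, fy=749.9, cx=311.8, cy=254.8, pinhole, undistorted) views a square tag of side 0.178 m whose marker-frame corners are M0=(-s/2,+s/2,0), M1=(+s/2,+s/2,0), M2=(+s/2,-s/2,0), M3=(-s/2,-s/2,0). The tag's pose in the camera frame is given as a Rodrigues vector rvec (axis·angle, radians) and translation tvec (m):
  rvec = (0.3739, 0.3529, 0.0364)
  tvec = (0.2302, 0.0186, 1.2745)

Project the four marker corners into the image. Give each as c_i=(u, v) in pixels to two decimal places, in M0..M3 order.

Intrinsics K: fx=564.6, fy=749.9, cx=311.8, cy=254.8
Marker side s = 0.178 m; corners in marker frame (Z=0):
  M0 = (-0.0890, +0.0890, 0)
  M1 = (+0.0890, +0.0890, 0)
  M2 = (+0.0890, -0.0890, 0)
  M3 = (-0.0890, -0.0890, 0)
rvec = (0.3739, 0.3529, 0.0364), |rvec| = θ = 0.51543 rad = 29.532°
Rodrigues: sinθ=0.49291, 1−cosθ=0.12992; R = I + sinθ·[k]× + (1−cosθ)·[k]×²:
    [+0.93845 +0.02972 +0.34414]
    [+0.09934 +0.93099 -0.35128]
    [-0.33083 +0.36385 +0.87073]
t = (0.2302, 0.0186, 1.2745) m
M0: Pc = R·M0+t = (+0.14932, +0.09262, +1.33633); u = 564.6·(+0.14932)/1.33633 + 311.8 = 374.8892, v = 749.9·(+0.09262)/1.33633 + 254.8 = 306.7733
M1: Pc = R·M1+t = (+0.31637, +0.11030, +1.27744); u = 564.6·(+0.31637)/1.27744 + 311.8 = 451.6272, v = 749.9·(+0.11030)/1.27744 + 254.8 = 319.5491
M2: Pc = R·M2+t = (+0.31108, -0.05542, +1.21267); u = 564.6·(+0.31108)/1.21267 + 311.8 = 456.6321, v = 749.9·(-0.05542)/1.21267 + 254.8 = 220.5311
M3: Pc = R·M3+t = (+0.14403, -0.07310, +1.27156); u = 564.6·(+0.14403)/1.27156 + 311.8 = 375.7538, v = 749.9·(-0.07310)/1.27156 + 254.8 = 211.6903

c0=(374.89, 306.77) c1=(451.63, 319.55) c2=(456.63, 220.53) c3=(375.75, 211.69)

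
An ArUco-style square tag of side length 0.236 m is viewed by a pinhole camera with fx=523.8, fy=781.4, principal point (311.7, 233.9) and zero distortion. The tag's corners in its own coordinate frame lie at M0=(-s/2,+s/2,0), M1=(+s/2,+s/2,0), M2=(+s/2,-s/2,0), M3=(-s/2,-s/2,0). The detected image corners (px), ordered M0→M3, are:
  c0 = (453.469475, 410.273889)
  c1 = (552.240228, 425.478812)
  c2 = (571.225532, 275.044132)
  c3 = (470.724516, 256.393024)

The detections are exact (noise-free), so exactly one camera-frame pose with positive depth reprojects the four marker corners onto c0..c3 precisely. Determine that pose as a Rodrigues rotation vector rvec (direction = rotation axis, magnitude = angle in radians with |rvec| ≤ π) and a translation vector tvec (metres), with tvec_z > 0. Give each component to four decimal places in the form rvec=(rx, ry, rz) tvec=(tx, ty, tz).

rvec=(0.1118, -0.0947, 0.1280) tvec=(0.4508, 0.1639, 1.1771)

Intrinsics K: fx=523.8, fy=781.4, cx=311.7, cy=233.9
Marker side s = 0.236 m; corners in marker frame (Z=0):
  M0 = (-0.1180, +0.1180, 0)
  M1 = (+0.1180, +0.1180, 0)
  M2 = (+0.1180, -0.1180, 0)
  M3 = (-0.1180, -0.1180, 0)
Detected image corners:
  c0 = (453.469475, 410.273889) px
  c1 = (552.240228, 425.478812) px
  c2 = (571.225532, 275.044132) px
  c3 = (470.724516, 256.393024) px
Planar DLT: solve 8×8 A·h = b for H (H[2,2]=1):
  H  [+466.19353 -31.13837 +512.32534]
  H  [+101.06093 +675.16150 +342.68446]
  H  [+0.08604 +0.08923 +1.00000]
B = K⁻¹H; ‖b₁‖=0.849560, ‖b₂‖=0.849560; λ = 2/(‖b₁‖+‖b₂‖) = 1.177080, sign → tz>0 ⇒ λ=+1.177080
r₁ = λ·B[:,0] = (+0.98736,+0.12192,+0.10128); r₂ = λ·B[:,1] = (-0.13248,+0.98561,+0.10503)
r₃ = r₁×r₂ = (-0.08701,-0.11712,+0.98930); SVD([r₁ r₂ r₃]) → R = UVᵀ:
  R  [+0.98736 -0.13248 -0.08701]
  R  [+0.12192 +0.98561 -0.11712]
  R  [+0.10128 +0.10503 +0.98930]
t = (+0.45084, +0.16387, +1.17708) m
tr R = 2.962263; θ = arccos((tr R − 1)/2) = 0.194568 rad = 11.148°
axis k = ((R−Rᵀ)₃₂, (R−Rᵀ)₁₃, (R−Rᵀ)₂₁) / (2 sinθ) = (+0.574515, -0.486943, +0.657890)
rvec = θ·k = (+0.111782, -0.094743, +0.128004)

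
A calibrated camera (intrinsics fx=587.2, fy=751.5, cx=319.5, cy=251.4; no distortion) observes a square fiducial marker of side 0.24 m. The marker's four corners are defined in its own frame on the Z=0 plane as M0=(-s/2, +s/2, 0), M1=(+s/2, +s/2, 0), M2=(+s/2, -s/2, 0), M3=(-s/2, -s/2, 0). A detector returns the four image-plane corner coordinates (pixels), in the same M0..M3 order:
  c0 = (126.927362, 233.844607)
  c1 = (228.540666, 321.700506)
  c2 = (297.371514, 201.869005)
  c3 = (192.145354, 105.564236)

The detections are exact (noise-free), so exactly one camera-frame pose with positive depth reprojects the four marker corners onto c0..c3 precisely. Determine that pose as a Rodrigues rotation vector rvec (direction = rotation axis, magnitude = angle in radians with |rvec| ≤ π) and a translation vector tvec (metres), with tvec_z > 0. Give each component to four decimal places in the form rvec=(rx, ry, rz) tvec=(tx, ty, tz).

Intrinsics K: fx=587.2, fy=751.5, cx=319.5, cy=251.4
Marker side s = 0.24 m; corners in marker frame (Z=0):
  M0 = (-0.1200, +0.1200, 0)
  M1 = (+0.1200, +0.1200, 0)
  M2 = (+0.1200, -0.1200, 0)
  M3 = (-0.1200, -0.1200, 0)
Detected image corners:
  c0 = (126.927362, 233.844607) px
  c1 = (228.540666, 321.700506) px
  c2 = (297.371514, 201.869005) px
  c3 = (192.145354, 105.564236) px
Planar DLT: solve 8×8 A·h = b for H (H[2,2]=1):
  H  [+455.77997 -232.38263 +211.08790]
  H  [+408.79728 +564.64276 +218.05595]
  H  [+0.11865 +0.22246 +1.00000]
B = K⁻¹H; ‖b₁‖=0.880226, ‖b₂‖=0.880226; λ = 2/(‖b₁‖+‖b₂‖) = 1.136072, sign → tz>0 ⇒ λ=+1.136072
r₁ = λ·B[:,0] = (+0.80846,+0.57290,+0.13480); r₂ = λ·B[:,1] = (-0.58711,+0.76905,+0.25273)
r₃ = r₁×r₂ = (+0.04112,-0.28346,+0.95810); SVD([r₁ r₂ r₃]) → R = UVᵀ:
  R  [+0.80846 -0.58711 +0.04112]
  R  [+0.57290 +0.76905 -0.28346]
  R  [+0.13480 +0.25273 +0.95810]
t = (-0.20975, -0.05041, +1.13607) m
tr R = 2.535614; θ = arccos((tr R − 1)/2) = 0.695385 rad = 39.843°
axis k = ((R−Rᵀ)₃₂, (R−Rᵀ)₁₃, (R−Rᵀ)₂₁) / (2 sinθ) = (+0.418451, -0.073111, +0.905292)
rvec = θ·k = (+0.290985, -0.050840, +0.629527)

rvec=(0.2910, -0.0508, 0.6295) tvec=(-0.2097, -0.0504, 1.1361)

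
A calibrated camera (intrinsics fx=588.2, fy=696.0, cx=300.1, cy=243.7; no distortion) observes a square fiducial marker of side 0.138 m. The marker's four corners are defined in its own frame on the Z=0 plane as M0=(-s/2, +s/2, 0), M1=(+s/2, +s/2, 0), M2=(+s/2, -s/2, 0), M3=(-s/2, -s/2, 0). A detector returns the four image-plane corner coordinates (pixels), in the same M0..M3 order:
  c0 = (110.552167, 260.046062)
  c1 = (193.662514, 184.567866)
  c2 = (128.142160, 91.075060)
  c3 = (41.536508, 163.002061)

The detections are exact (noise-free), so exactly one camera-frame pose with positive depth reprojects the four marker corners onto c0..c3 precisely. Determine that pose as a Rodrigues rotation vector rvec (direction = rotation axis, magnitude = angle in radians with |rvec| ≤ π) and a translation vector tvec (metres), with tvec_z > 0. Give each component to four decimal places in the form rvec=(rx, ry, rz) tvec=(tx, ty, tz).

Intrinsics K: fx=588.2, fy=696.0, cx=300.1, cy=243.7
Marker side s = 0.138 m; corners in marker frame (Z=0):
  M0 = (-0.0690, +0.0690, 0)
  M1 = (+0.0690, +0.0690, 0)
  M2 = (+0.0690, -0.0690, 0)
  M3 = (-0.0690, -0.0690, 0)
Detected image corners:
  c0 = (110.552167, 260.046062) px
  c1 = (193.662514, 184.567866) px
  c2 = (128.142160, 91.075060) px
  c3 = (41.536508, 163.002061) px
Planar DLT: solve 8×8 A·h = b for H (H[2,2]=1):
  H  [+651.66114 +493.37279 +119.50390]
  H  [-479.87579 +699.20849 +174.05493]
  H  [+0.31057 +0.05229 +1.00000]
B = K⁻¹H; ‖b₁‖=1.278687, ‖b₂‖=1.278687; λ = 2/(‖b₁‖+‖b₂‖) = 0.782052, sign → tz>0 ⇒ λ=+0.782052
r₁ = λ·B[:,0] = (+0.74251,-0.62425,+0.24288); r₂ = λ·B[:,1] = (+0.63511,+0.77134,+0.04089)
r₃ = r₁×r₂ = (-0.21287,+0.12389,+0.96919); SVD([r₁ r₂ r₃]) → R = UVᵀ:
  R  [+0.74251 +0.63511 -0.21287]
  R  [-0.62425 +0.77134 +0.12389]
  R  [+0.24288 +0.04089 +0.96919]
t = (-0.24011, -0.07826, +0.78205) m
tr R = 2.483044; θ = arccos((tr R − 1)/2) = 0.735460 rad = 42.139°
axis k = ((R−Rᵀ)₃₂, (R−Rᵀ)₁₃, (R−Rᵀ)₂₁) / (2 sinθ) = (-0.061854, -0.339640, -0.938520)
rvec = θ·k = (-0.045491, -0.249792, -0.690244)

rvec=(-0.0455, -0.2498, -0.6902) tvec=(-0.2401, -0.0783, 0.7821)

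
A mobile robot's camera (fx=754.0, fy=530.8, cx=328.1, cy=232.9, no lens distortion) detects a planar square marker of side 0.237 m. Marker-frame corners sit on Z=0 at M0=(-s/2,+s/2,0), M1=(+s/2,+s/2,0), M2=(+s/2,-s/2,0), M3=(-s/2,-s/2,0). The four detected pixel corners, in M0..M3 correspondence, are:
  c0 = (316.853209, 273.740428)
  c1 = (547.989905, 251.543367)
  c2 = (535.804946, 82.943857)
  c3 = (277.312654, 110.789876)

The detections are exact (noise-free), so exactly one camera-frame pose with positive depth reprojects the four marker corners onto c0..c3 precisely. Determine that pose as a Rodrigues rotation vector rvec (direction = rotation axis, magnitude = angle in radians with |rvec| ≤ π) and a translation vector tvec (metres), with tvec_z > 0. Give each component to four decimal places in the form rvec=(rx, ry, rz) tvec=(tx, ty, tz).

Intrinsics K: fx=754.0, fy=530.8, cx=328.1, cy=232.9
Marker side s = 0.237 m; corners in marker frame (Z=0):
  M0 = (-0.1185, +0.1185, 0)
  M1 = (+0.1185, +0.1185, 0)
  M2 = (+0.1185, -0.1185, 0)
  M3 = (-0.1185, -0.1185, 0)
Detected image corners:
  c0 = (316.853209, 273.740428) px
  c1 = (547.989905, 251.543367) px
  c2 = (535.804946, 82.943857) px
  c3 = (277.312654, 110.789876) px
Planar DLT: solve 8×8 A·h = b for H (H[2,2]=1):
  H  [+999.71227 +310.56205 +419.18742]
  H  [-117.74807 +785.47920 +184.56545]
  H  [-0.07148 +0.47903 +1.00000]
B = K⁻¹H; ‖b₁‖=1.372147, ‖b₂‖=1.372147; λ = 2/(‖b₁‖+‖b₂‖) = 0.728785, sign → tz>0 ⇒ λ=+0.728785
r₁ = λ·B[:,0] = (+0.98895,-0.13881,-0.05209); r₂ = λ·B[:,1] = (+0.14826,+0.92528,+0.34911)
r₃ = r₁×r₂ = (-0.00026,-0.35297,+0.93563); SVD([r₁ r₂ r₃]) → R = UVᵀ:
  R  [+0.98895 +0.14826 -0.00026]
  R  [-0.13881 +0.92528 -0.35297]
  R  [-0.05209 +0.34911 +0.93563]
t = (+0.08804, -0.06636, +0.72879) m
tr R = 2.849860; θ = arccos((tr R − 1)/2) = 0.389945 rad = 22.342°
axis k = ((R−Rᵀ)₃₂, (R−Rᵀ)₁₃, (R−Rᵀ)₂₁) / (2 sinθ) = (+0.923459, +0.068175, -0.377593)
rvec = θ·k = (+0.360098, +0.026584, -0.147240)

rvec=(0.3601, 0.0266, -0.1472) tvec=(0.0880, -0.0664, 0.7288)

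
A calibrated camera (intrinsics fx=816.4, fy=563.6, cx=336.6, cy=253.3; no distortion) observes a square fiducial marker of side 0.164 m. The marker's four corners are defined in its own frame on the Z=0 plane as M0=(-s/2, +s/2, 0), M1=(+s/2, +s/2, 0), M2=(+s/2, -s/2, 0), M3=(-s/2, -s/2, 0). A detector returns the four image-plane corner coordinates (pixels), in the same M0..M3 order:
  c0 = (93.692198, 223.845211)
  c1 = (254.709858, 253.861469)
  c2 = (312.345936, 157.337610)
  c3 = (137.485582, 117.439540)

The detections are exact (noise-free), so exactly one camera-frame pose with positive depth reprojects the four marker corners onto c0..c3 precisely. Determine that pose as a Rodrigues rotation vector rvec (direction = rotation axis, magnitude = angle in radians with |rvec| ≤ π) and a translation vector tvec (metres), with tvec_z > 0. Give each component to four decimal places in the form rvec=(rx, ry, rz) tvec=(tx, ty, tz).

Intrinsics K: fx=816.4, fy=563.6, cx=336.6, cy=253.3
Marker side s = 0.164 m; corners in marker frame (Z=0):
  M0 = (-0.0820, +0.0820, 0)
  M1 = (+0.0820, +0.0820, 0)
  M2 = (+0.0820, -0.0820, 0)
  M3 = (-0.0820, -0.0820, 0)
Detected image corners:
  c0 = (93.692198, 223.845211) px
  c1 = (254.709858, 253.861469) px
  c2 = (312.345936, 157.337610) px
  c3 = (137.485582, 117.439540) px
Planar DLT: solve 8×8 A·h = b for H (H[2,2]=1):
  H  [+1097.92193 -187.29303 +200.89776]
  H  [+283.31046 +733.94345 +191.23664]
  H  [+0.38105 +0.61767 +1.00000]
B = K⁻¹H; ‖b₁‖=1.290635, ‖b₂‖=1.290635; λ = 2/(‖b₁‖+‖b₂‖) = 0.774812, sign → tz>0 ⇒ λ=+0.774812
r₁ = λ·B[:,0] = (+0.92027,+0.25679,+0.29524); r₂ = λ·B[:,1] = (-0.37507,+0.79390,+0.47858)
r₃ = r₁×r₂ = (-0.11150,-0.55116,+0.82692); SVD([r₁ r₂ r₃]) → R = UVᵀ:
  R  [+0.92027 -0.37507 -0.11150]
  R  [+0.25679 +0.79390 -0.55116]
  R  [+0.29524 +0.47858 +0.82692]
t = (-0.12879, -0.08532, +0.77481) m
tr R = 2.541089; θ = arccos((tr R − 1)/2) = 0.691102 rad = 39.597°
axis k = ((R−Rᵀ)₃₂, (R−Rᵀ)₁₃, (R−Rᵀ)₂₁) / (2 sinθ) = (+0.807782, -0.319066, +0.495667)
rvec = θ·k = (+0.558259, -0.220507, +0.342556)

rvec=(0.5583, -0.2205, 0.3426) tvec=(-0.1288, -0.0853, 0.7748)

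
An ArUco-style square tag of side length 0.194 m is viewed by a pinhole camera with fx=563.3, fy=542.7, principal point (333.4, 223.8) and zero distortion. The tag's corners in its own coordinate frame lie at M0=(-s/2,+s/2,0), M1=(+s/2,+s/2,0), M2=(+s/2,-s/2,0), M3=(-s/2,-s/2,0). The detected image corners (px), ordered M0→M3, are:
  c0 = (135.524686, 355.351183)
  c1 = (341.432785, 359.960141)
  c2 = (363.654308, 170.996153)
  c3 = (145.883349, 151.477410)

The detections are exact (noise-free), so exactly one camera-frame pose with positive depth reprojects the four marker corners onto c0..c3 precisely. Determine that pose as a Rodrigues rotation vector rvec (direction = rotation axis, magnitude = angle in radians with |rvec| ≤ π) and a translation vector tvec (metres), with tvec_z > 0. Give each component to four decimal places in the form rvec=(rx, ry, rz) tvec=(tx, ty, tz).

rvec=(0.1756, -0.1881, 0.0887) tvec=(-0.0769, 0.0373, 0.5206)

Intrinsics K: fx=563.3, fy=542.7, cx=333.4, cy=223.8
Marker side s = 0.194 m; corners in marker frame (Z=0):
  M0 = (-0.0970, +0.0970, 0)
  M1 = (+0.0970, +0.0970, 0)
  M2 = (+0.0970, -0.0970, 0)
  M3 = (-0.0970, -0.0970, 0)
Detected image corners:
  c0 = (135.524686, 355.351183) px
  c1 = (341.432785, 359.960141) px
  c2 = (363.654308, 170.996153) px
  c3 = (145.883349, 151.477410) px
Planar DLT: solve 8×8 A·h = b for H (H[2,2]=1):
  H  [+1182.70870 -6.83169 +250.19303]
  H  [+157.46281 +1093.39099 +262.68595]
  H  [+0.37179 +0.31725 +1.00000]
B = K⁻¹H; ‖b₁‖=1.920852, ‖b₂‖=1.920852; λ = 2/(‖b₁‖+‖b₂‖) = 0.520602, sign → tz>0 ⇒ λ=+0.520602
r₁ = λ·B[:,0] = (+0.97850,+0.07123,+0.19356); r₂ = λ·B[:,1] = (-0.10407,+0.98076,+0.16516)
r₃ = r₁×r₂ = (-0.17807,-0.18175,+0.96709); SVD([r₁ r₂ r₃]) → R = UVᵀ:
  R  [+0.97850 -0.10407 -0.17807]
  R  [+0.07123 +0.98076 -0.18175]
  R  [+0.19356 +0.16516 +0.96709]
t = (-0.07690, +0.03730, +0.52060) m
tr R = 2.926349; θ = arccos((tr R − 1)/2) = 0.272228 rad = 15.598°
axis k = ((R−Rᵀ)₃₂, (R−Rᵀ)₁₃, (R−Rᵀ)₂₁) / (2 sinθ) = (+0.645107, -0.691067, +0.325981)
rvec = θ·k = (+0.175616, -0.188128, +0.088741)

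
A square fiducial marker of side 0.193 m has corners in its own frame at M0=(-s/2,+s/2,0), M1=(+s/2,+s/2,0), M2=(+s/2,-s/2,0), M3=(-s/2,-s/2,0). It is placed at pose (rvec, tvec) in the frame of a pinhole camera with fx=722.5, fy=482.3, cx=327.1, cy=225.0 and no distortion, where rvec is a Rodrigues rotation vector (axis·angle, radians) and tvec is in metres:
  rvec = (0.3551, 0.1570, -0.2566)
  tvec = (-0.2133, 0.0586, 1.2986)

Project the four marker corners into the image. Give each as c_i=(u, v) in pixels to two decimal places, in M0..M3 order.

Intrinsics K: fx=722.5, fy=482.3, cx=327.1, cy=225.0
Marker side s = 0.193 m; corners in marker frame (Z=0):
  M0 = (-0.0965, +0.0965, 0)
  M1 = (+0.0965, +0.0965, 0)
  M2 = (+0.0965, -0.0965, 0)
  M3 = (-0.0965, -0.0965, 0)
rvec = (0.3551, 0.1570, -0.2566), |rvec| = θ = 0.46539 rad = 26.665°
Rodrigues: sinθ=0.44877, 1−cosθ=0.10635; R = I + sinθ·[k]× + (1−cosθ)·[k]×²:
    [+0.95556 +0.27481 +0.10665]
    [-0.22006 +0.90575 -0.36220]
    [-0.19614 +0.32264 +0.92598]
t = (-0.2133, 0.0586, 1.2986) m
M0: Pc = R·M0+t = (-0.27899, +0.16724, +1.34866); u = 722.5·(-0.27899)/1.34866 + 327.1 = 177.6392, v = 482.3·(+0.16724)/1.34866 + 225.0 = 284.8076
M1: Pc = R·M1+t = (-0.09457, +0.12477, +1.31081); u = 722.5·(-0.09457)/1.31081 + 327.1 = 274.9750, v = 482.3·(+0.12477)/1.31081 + 225.0 = 270.9076
M2: Pc = R·M2+t = (-0.14761, -0.05004, +1.24854); u = 722.5·(-0.14761)/1.24854 + 327.1 = 241.6830, v = 482.3·(-0.05004)/1.24854 + 225.0 = 205.6697
M3: Pc = R·M3+t = (-0.33203, -0.00757, +1.28639); u = 722.5·(-0.33203)/1.28639 + 327.1 = 140.6152, v = 482.3·(-0.00757)/1.28639 + 225.0 = 222.1622

c0=(177.64, 284.81) c1=(274.98, 270.91) c2=(241.68, 205.67) c3=(140.62, 222.16)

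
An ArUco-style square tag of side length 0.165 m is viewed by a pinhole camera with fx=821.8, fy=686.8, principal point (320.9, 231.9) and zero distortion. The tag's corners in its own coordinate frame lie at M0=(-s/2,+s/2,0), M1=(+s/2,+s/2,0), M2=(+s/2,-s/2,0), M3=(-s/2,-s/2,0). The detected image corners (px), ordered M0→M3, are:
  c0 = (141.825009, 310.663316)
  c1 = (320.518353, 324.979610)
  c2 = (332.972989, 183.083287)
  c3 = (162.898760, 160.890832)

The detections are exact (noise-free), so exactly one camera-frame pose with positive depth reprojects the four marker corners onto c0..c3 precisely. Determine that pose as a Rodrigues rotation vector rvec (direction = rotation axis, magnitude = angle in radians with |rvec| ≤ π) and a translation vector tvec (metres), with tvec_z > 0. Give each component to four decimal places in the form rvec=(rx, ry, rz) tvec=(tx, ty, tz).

Intrinsics K: fx=821.8, fy=686.8, cx=320.9, cy=231.9
Marker side s = 0.165 m; corners in marker frame (Z=0):
  M0 = (-0.0825, +0.0825, 0)
  M1 = (+0.0825, +0.0825, 0)
  M2 = (+0.0825, -0.0825, 0)
  M3 = (-0.0825, -0.0825, 0)
Detected image corners:
  c0 = (141.825009, 310.663316) px
  c1 = (320.518353, 324.979610) px
  c2 = (332.972989, 183.083287) px
  c3 = (162.898760, 160.890832) px
Planar DLT: solve 8×8 A·h = b for H (H[2,2]=1):
  H  [+1142.65412 -164.28181 +242.32999]
  H  [+199.43638 +818.26036 +243.58216]
  H  [+0.36048 -0.26490 +1.00000]
B = K⁻¹H; ‖b₁‖=1.311512, ‖b₂‖=1.311512; λ = 2/(‖b₁‖+‖b₂‖) = 0.762479, sign → tz>0 ⇒ λ=+0.762479
r₁ = λ·B[:,0] = (+0.95285,+0.12861,+0.27486); r₂ = λ·B[:,1] = (-0.07355,+0.97662,-0.20198)
r₃ = r₁×r₂ = (-0.29441,+0.17224,+0.94003); SVD([r₁ r₂ r₃]) → R = UVᵀ:
  R  [+0.95285 -0.07355 -0.29441]
  R  [+0.12861 +0.97662 +0.17224]
  R  [+0.27486 -0.20198 +0.94003]
t = (-0.07290, +0.01297, +0.76248) m
tr R = 2.869501; θ = arccos((tr R − 1)/2) = 0.363241 rad = 20.812°
axis k = ((R−Rᵀ)₃₂, (R−Rᵀ)₁₃, (R−Rᵀ)₂₁) / (2 sinθ) = (-0.526615, -0.801089, +0.284488)
rvec = θ·k = (-0.191288, -0.290988, +0.103338)

rvec=(-0.1913, -0.2910, 0.1033) tvec=(-0.0729, 0.0130, 0.7625)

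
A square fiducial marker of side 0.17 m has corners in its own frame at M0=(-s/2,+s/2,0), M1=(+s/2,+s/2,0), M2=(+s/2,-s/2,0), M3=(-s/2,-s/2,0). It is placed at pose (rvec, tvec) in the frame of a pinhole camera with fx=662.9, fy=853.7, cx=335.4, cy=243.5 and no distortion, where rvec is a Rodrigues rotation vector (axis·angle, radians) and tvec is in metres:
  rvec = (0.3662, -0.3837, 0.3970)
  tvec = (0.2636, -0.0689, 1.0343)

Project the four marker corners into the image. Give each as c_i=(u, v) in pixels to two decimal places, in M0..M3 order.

c0=(435.42, 225.58) c1=(516.73, 266.71) c2=(571.49, 148.69) c3=(490.47, 96.88)

Intrinsics K: fx=662.9, fy=853.7, cx=335.4, cy=243.5
Marker side s = 0.17 m; corners in marker frame (Z=0):
  M0 = (-0.0850, +0.0850, 0)
  M1 = (+0.0850, +0.0850, 0)
  M2 = (+0.0850, -0.0850, 0)
  M3 = (-0.0850, -0.0850, 0)
rvec = (0.3662, -0.3837, 0.3970), |rvec| = θ = 0.66252 rad = 37.960°
Rodrigues: sinθ=0.61511, 1−cosθ=0.21156; R = I + sinθ·[k]× + (1−cosθ)·[k]×²:
    [+0.85308 -0.43631 -0.28617]
    [+0.30086 +0.85940 -0.41341]
    [+0.42631 +0.26657 +0.86441]
t = (0.2636, -0.0689, 1.0343) m
M0: Pc = R·M0+t = (+0.15400, -0.02142, +1.02072); u = 662.9·(+0.15400)/1.02072 + 335.4 = 435.4154, v = 853.7·(-0.02142)/1.02072 + 243.5 = 225.5814
M1: Pc = R·M1+t = (+0.29903, +0.02972, +1.09320); u = 662.9·(+0.29903)/1.09320 + 335.4 = 516.7251, v = 853.7·(+0.02972)/1.09320 + 243.5 = 266.7111
M2: Pc = R·M2+t = (+0.37320, -0.11638, +1.04788); u = 662.9·(+0.37320)/1.04788 + 335.4 = 571.4895, v = 853.7·(-0.11638)/1.04788 + 243.5 = 148.6894
M3: Pc = R·M3+t = (+0.22817, -0.16752, +0.97540); u = 662.9·(+0.22817)/0.97540 + 335.4 = 490.4711, v = 853.7·(-0.16752)/0.97540 + 243.5 = 96.8798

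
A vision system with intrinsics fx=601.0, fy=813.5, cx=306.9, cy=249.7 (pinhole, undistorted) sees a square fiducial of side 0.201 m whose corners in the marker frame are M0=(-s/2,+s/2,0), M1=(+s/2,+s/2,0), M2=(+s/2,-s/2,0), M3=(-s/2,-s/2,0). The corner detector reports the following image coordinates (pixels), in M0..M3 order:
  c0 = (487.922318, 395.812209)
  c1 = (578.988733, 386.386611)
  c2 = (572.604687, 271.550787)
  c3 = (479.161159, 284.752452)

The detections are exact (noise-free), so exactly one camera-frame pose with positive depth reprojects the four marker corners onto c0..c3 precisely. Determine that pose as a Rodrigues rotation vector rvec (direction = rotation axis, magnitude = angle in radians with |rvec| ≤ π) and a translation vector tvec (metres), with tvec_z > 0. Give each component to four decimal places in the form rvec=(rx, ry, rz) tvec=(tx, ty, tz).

rvec=(0.2105, 0.1978, -0.1396) tvec=(0.5075, 0.1448, 1.3731)

Intrinsics K: fx=601.0, fy=813.5, cx=306.9, cy=249.7
Marker side s = 0.201 m; corners in marker frame (Z=0):
  M0 = (-0.1005, +0.1005, 0)
  M1 = (+0.1005, +0.1005, 0)
  M2 = (+0.1005, -0.1005, 0)
  M3 = (-0.1005, -0.1005, 0)
Detected image corners:
  c0 = (487.922318, 395.812209) px
  c1 = (578.988733, 386.386611) px
  c2 = (572.604687, 271.550787) px
  c3 = (479.161159, 284.752452) px
Planar DLT: solve 8×8 A·h = b for H (H[2,2]=1):
  H  [+378.26172 +112.28371 +529.01702]
  H  [-107.09590 +608.86370 +335.51056]
  H  [-0.15224 +0.14069 +1.00000]
B = K⁻¹H; ‖b₁‖=0.728296, ‖b₂‖=0.728296; λ = 2/(‖b₁‖+‖b₂‖) = 1.373068, sign → tz>0 ⇒ λ=+1.373068
r₁ = λ·B[:,0] = (+0.97093,-0.11660,-0.20903); r₂ = λ·B[:,1] = (+0.15788,+0.96838,+0.19318)
r₃ = r₁×r₂ = (+0.17990,-0.22056,+0.95864); SVD([r₁ r₂ r₃]) → R = UVᵀ:
  R  [+0.97093 +0.15788 +0.17990]
  R  [-0.11660 +0.96838 -0.22056]
  R  [-0.20903 +0.19318 +0.95864]
t = (+0.50746, +0.14484, +1.37307) m
tr R = 2.897950; θ = arccos((tr R − 1)/2) = 0.320826 rad = 18.382°
axis k = ((R−Rᵀ)₃₂, (R−Rᵀ)₁₃, (R−Rᵀ)₂₁) / (2 sinθ) = (+0.655997, +0.616656, -0.435205)
rvec = θ·k = (+0.210461, +0.197839, -0.139625)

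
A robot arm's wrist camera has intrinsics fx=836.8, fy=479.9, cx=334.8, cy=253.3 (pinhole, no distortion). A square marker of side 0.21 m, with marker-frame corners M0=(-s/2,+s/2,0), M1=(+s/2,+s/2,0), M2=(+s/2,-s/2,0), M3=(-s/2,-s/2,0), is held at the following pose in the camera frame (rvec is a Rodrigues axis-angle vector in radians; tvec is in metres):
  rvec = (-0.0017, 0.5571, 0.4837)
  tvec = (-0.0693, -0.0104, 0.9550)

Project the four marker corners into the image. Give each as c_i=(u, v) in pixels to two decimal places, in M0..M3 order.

c0=(176.45, 270.49) c1=(300.09, 321.02) c2=(386.38, 222.29) c3=(250.16, 180.99)

Intrinsics K: fx=836.8, fy=479.9, cx=334.8, cy=253.3
Marker side s = 0.21 m; corners in marker frame (Z=0):
  M0 = (-0.1050, +0.1050, 0)
  M1 = (+0.1050, +0.1050, 0)
  M2 = (+0.1050, -0.1050, 0)
  M3 = (-0.1050, -0.1050, 0)
rvec = (-0.0017, 0.5571, 0.4837), |rvec| = θ = 0.73779 rad = 42.272°
Rodrigues: sinθ=0.67265, 1−cosθ=0.26004; R = I + sinθ·[k]× + (1−cosθ)·[k]×²:
    [+0.73996 -0.44145 +0.50752]
    [+0.44054 +0.88823 +0.13028]
    [-0.50831 +0.12718 +0.85173]
t = (-0.0693, -0.0104, 0.9550) m
M0: Pc = R·M0+t = (-0.19335, +0.03661, +1.02173); u = 836.8·(-0.19335)/1.02173 + 334.8 = 176.4468, v = 479.9·(+0.03661)/1.02173 + 253.3 = 270.4940
M1: Pc = R·M1+t = (-0.03796, +0.12912, +0.91498); u = 836.8·(-0.03796)/0.91498 + 334.8 = 300.0869, v = 479.9·(+0.12912)/0.91498 + 253.3 = 321.0228
M2: Pc = R·M2+t = (+0.05475, -0.05741, +0.88827); u = 836.8·(+0.05475)/0.88827 + 334.8 = 386.3755, v = 479.9·(-0.05741)/0.88827 + 253.3 = 222.2854
M3: Pc = R·M3+t = (-0.10064, -0.14992, +0.99502); u = 836.8·(-0.10064)/0.99502 + 334.8 = 250.1597, v = 479.9·(-0.14992)/0.99502 + 253.3 = 180.9927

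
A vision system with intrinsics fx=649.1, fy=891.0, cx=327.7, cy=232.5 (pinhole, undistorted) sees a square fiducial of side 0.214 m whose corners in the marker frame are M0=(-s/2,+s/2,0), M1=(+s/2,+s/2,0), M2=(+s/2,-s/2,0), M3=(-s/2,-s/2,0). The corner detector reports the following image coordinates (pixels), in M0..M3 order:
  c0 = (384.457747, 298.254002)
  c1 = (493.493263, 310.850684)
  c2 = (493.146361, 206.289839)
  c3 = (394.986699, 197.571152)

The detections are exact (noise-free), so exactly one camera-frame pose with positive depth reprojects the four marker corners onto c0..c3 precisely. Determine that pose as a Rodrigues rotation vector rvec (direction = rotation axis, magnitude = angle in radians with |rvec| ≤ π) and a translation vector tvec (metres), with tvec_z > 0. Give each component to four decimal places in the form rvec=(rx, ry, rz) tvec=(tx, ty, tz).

rvec=(-0.7604, 0.1354, 0.1336) tvec=(0.2376, 0.0274, 1.3616)

Intrinsics K: fx=649.1, fy=891.0, cx=327.7, cy=232.5
Marker side s = 0.214 m; corners in marker frame (Z=0):
  M0 = (-0.1070, +0.1070, 0)
  M1 = (+0.1070, +0.1070, 0)
  M2 = (+0.1070, -0.1070, 0)
  M3 = (-0.1070, -0.1070, 0)
Detected image corners:
  c0 = (384.457747, 298.254002) px
  c1 = (493.493263, 310.850684) px
  c2 = (493.146361, 206.289839) px
  c3 = (394.986699, 197.571152) px
Planar DLT: solve 8×8 A·h = b for H (H[2,2]=1):
  H  [+427.56045 -243.43831 +440.96350]
  H  [+17.66566 +353.63221 +250.44307]
  H  [-0.12500 -0.49671 +1.00000]
B = K⁻¹H; ‖b₁‖=0.734422, ‖b₂‖=0.734422; λ = 2/(‖b₁‖+‖b₂‖) = 1.361615, sign → tz>0 ⇒ λ=+1.361615
r₁ = λ·B[:,0] = (+0.98282,+0.07141,-0.17020); r₂ = λ·B[:,1] = (-0.16921,+0.71690,-0.67633)
r₃ = r₁×r₂ = (+0.07372,+0.69351,+0.71667); SVD([r₁ r₂ r₃]) → R = UVᵀ:
  R  [+0.98282 -0.16921 +0.07372]
  R  [+0.07141 +0.71690 +0.69351]
  R  [-0.17020 -0.67633 +0.71667]
t = (+0.23759, +0.02742, +1.36161) m
tr R = 2.416384; θ = arccos((tr R − 1)/2) = 0.783862 rad = 44.912°
axis k = ((R−Rᵀ)₃₂, (R−Rᵀ)₁₃, (R−Rᵀ)₂₁) / (2 sinθ) = (-0.970114, +0.172744, +0.170407)
rvec = θ·k = (-0.760436, +0.135408, +0.133576)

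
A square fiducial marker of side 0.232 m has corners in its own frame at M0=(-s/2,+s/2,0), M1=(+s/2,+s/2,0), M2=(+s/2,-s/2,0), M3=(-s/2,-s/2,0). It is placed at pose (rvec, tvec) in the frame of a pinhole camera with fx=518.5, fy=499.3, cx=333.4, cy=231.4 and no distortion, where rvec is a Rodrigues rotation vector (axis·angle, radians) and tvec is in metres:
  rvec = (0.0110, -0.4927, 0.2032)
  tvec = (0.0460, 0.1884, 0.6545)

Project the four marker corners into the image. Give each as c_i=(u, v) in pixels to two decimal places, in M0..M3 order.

Intrinsics K: fx=518.5, fy=499.3, cx=333.4, cy=231.4
Marker side s = 0.232 m; corners in marker frame (Z=0):
  M0 = (-0.1160, +0.1160, 0)
  M1 = (+0.1160, +0.1160, 0)
  M2 = (+0.1160, -0.1160, 0)
  M3 = (-0.1160, -0.1160, 0)
rvec = (0.0110, -0.4927, 0.2032), |rvec| = θ = 0.53307 rad = 30.543°
Rodrigues: sinθ=0.50818, 1−cosθ=0.13875; R = I + sinθ·[k]× + (1−cosθ)·[k]×²:
    [+0.86131 -0.19636 -0.46860]
    [+0.19107 +0.97978 -0.05937]
    [+0.47079 -0.03840 +0.88141]
t = (0.0460, 0.1884, 0.6545) m
M0: Pc = R·M0+t = (-0.07669, +0.27989, +0.59543); u = 518.5·(-0.07669)/0.59543 + 333.4 = 266.6194, v = 499.3·(+0.27989)/0.59543 + 231.4 = 466.1017
M1: Pc = R·M1+t = (+0.12313, +0.32422, +0.70466); u = 518.5·(+0.12313)/0.70466 + 333.4 = 424.0046, v = 499.3·(+0.32422)/0.70466 + 231.4 = 461.1318
M2: Pc = R·M2+t = (+0.16869, +0.09691, +0.71357); u = 518.5·(+0.16869)/0.71357 + 333.4 = 455.9753, v = 499.3·(+0.09691)/0.71357 + 231.4 = 299.2098
M3: Pc = R·M3+t = (-0.03113, +0.05258, +0.60434); u = 518.5·(-0.03113)/0.60434 + 333.4 = 306.6881, v = 499.3·(+0.05258)/0.60434 + 231.4 = 274.8424

c0=(266.62, 466.10) c1=(424.00, 461.13) c2=(455.98, 299.21) c3=(306.69, 274.84)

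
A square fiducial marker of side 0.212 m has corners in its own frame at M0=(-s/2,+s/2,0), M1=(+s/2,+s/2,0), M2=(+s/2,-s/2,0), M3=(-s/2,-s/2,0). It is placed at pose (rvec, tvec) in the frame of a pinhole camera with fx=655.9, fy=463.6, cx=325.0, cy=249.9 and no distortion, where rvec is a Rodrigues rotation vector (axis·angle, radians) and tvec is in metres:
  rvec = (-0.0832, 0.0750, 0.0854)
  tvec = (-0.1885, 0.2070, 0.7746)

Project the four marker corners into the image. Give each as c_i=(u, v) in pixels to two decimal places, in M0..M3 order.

c0=(68.24, 431.61) c1=(244.91, 446.23) c2=(262.50, 315.99) c3=(89.23, 304.42)

Intrinsics K: fx=655.9, fy=463.6, cx=325.0, cy=249.9
Marker side s = 0.212 m; corners in marker frame (Z=0):
  M0 = (-0.1060, +0.1060, 0)
  M1 = (+0.1060, +0.1060, 0)
  M2 = (+0.1060, -0.1060, 0)
  M3 = (-0.1060, -0.1060, 0)
rvec = (-0.0832, 0.0750, 0.0854), |rvec| = θ = 0.14086 rad = 8.070°
Rodrigues: sinθ=0.14039, 1−cosθ=0.00990; R = I + sinθ·[k]× + (1−cosθ)·[k]×²:
    [+0.99355 -0.08823 +0.07121]
    [+0.08200 +0.99290 +0.08612]
    [-0.07830 -0.07973 +0.99374]
t = (-0.1885, 0.2070, 0.7746) m
M0: Pc = R·M0+t = (-0.30317, +0.30356, +0.77445); u = 655.9·(-0.30317)/0.77445 + 325.0 = 68.2384, v = 463.6·(+0.30356)/0.77445 + 249.9 = 431.6142
M1: Pc = R·M1+t = (-0.09254, +0.32094, +0.75785); u = 655.9·(-0.09254)/0.75785 + 325.0 = 244.9122, v = 463.6·(+0.32094)/0.75785 + 249.9 = 446.2291
M2: Pc = R·M2+t = (-0.07383, +0.11044, +0.77475); u = 655.9·(-0.07383)/0.77475 + 325.0 = 262.4952, v = 463.6·(+0.11044)/0.77475 + 249.9 = 315.9884
M3: Pc = R·M3+t = (-0.28446, +0.09306, +0.79135); u = 655.9·(-0.28446)/0.79135 + 325.0 = 89.2262, v = 463.6·(+0.09306)/0.79135 + 249.9 = 304.4176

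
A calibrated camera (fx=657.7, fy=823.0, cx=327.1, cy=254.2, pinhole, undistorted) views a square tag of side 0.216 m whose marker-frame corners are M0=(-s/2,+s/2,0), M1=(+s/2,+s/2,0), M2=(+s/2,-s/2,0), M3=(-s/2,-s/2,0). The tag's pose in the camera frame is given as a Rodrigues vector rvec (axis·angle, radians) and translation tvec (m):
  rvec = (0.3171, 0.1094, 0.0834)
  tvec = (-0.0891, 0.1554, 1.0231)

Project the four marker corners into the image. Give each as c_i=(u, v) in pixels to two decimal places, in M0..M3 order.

Intrinsics K: fx=657.7, fy=823.0, cx=327.1, cy=254.2
Marker side s = 0.216 m; corners in marker frame (Z=0):
  M0 = (-0.1080, +0.1080, 0)
  M1 = (+0.1080, +0.1080, 0)
  M2 = (+0.1080, -0.1080, 0)
  M3 = (-0.1080, -0.1080, 0)
rvec = (0.3171, 0.1094, 0.0834), |rvec| = θ = 0.34565 rad = 19.804°
Rodrigues: sinθ=0.33881, 1−cosθ=0.05915; R = I + sinθ·[k]× + (1−cosθ)·[k]×²:
    [+0.99063 -0.06458 +0.12033]
    [+0.09892 +0.94678 -0.30631]
    [-0.09414 +0.31534 +0.94430]
t = (-0.0891, 0.1554, 1.0231) m
M0: Pc = R·M0+t = (-0.20306, +0.24697, +1.06732); u = 657.7·(-0.20306)/1.06732 + 327.1 = 201.9701, v = 823.0·(+0.24697)/1.06732 + 254.2 = 444.6343
M1: Pc = R·M1+t = (+0.01091, +0.26834, +1.04699); u = 657.7·(+0.01091)/1.04699 + 327.1 = 333.9560, v = 823.0·(+0.26834)/1.04699 + 254.2 = 465.1289
M2: Pc = R·M2+t = (+0.02486, +0.06383, +0.97888); u = 657.7·(+0.02486)/0.97888 + 327.1 = 343.8049, v = 823.0·(+0.06383)/0.97888 + 254.2 = 307.8670
M3: Pc = R·M3+t = (-0.18911, +0.04246, +0.99921); u = 657.7·(-0.18911)/0.99921 + 327.1 = 202.6214, v = 823.0·(+0.04246)/0.99921 + 254.2 = 289.1757

c0=(201.97, 444.63) c1=(333.96, 465.13) c2=(343.80, 307.87) c3=(202.62, 289.18)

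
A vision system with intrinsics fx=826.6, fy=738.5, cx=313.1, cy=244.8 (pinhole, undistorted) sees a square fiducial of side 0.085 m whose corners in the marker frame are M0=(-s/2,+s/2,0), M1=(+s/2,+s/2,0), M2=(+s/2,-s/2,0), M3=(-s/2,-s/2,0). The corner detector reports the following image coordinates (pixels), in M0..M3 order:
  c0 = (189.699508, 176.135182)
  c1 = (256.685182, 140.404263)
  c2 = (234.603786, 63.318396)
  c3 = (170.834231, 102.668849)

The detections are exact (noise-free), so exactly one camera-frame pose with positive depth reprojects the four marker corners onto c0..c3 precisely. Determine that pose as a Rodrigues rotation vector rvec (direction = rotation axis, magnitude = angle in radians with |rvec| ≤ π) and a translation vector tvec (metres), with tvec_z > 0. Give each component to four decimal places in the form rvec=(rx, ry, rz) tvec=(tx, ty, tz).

Intrinsics K: fx=826.6, fy=738.5, cx=313.1, cy=244.8
Marker side s = 0.085 m; corners in marker frame (Z=0):
  M0 = (-0.0425, +0.0425, 0)
  M1 = (+0.0425, +0.0425, 0)
  M2 = (+0.0425, -0.0425, 0)
  M3 = (-0.0425, -0.0425, 0)
Detected image corners:
  c0 = (189.699508, 176.135182) px
  c1 = (256.685182, 140.404263) px
  c2 = (234.603786, 63.318396) px
  c3 = (170.834231, 102.668849) px
Planar DLT: solve 8×8 A·h = b for H (H[2,2]=1):
  H  [+611.51369 +166.29920 +211.77801]
  H  [-531.10559 +843.03152 +120.66551]
  H  [-0.73891 -0.34735 +1.00000]
B = K⁻¹H; ‖b₁‖=1.345597, ‖b₂‖=1.345597; λ = 2/(‖b₁‖+‖b₂‖) = 0.743164, sign → tz>0 ⇒ λ=+0.743164
r₁ = λ·B[:,0] = (+0.75779,-0.35243,-0.54913); r₂ = λ·B[:,1] = (+0.24729,+0.93392,-0.25814)
r₃ = r₁×r₂ = (+0.60382,+0.05982,+0.79487); SVD([r₁ r₂ r₃]) → R = UVᵀ:
  R  [+0.75779 +0.24729 +0.60382]
  R  [-0.35243 +0.93392 +0.05982]
  R  [-0.54913 -0.25814 +0.79487]
t = (-0.09109, -0.12492, +0.74316) m
tr R = 2.486584; θ = arccos((tr R − 1)/2) = 0.732819 rad = 41.987°
axis k = ((R−Rᵀ)₃₂, (R−Rᵀ)₁₃, (R−Rᵀ)₂₁) / (2 sinθ) = (-0.237645, +0.861743, -0.448245)
rvec = θ·k = (-0.174151, +0.631502, -0.328482)

rvec=(-0.1742, 0.6315, -0.3285) tvec=(-0.0911, -0.1249, 0.7432)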